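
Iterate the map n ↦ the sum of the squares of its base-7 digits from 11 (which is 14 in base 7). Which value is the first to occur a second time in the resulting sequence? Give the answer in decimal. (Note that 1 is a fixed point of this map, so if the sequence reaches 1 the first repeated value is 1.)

11 = (1,4)_7 → 1² + 4² = 1 + 16 = 17
17 = (2,3)_7 → 2² + 3² = 4 + 9 = 13
13 = (1,6)_7 → 1² + 6² = 1 + 36 = 37
37 = (5,2)_7 → 5² + 2² = 25 + 4 = 29
29 = (4,1)_7 → 4² + 1² = 16 + 1 = 17  — 17 already appeared earlier.

17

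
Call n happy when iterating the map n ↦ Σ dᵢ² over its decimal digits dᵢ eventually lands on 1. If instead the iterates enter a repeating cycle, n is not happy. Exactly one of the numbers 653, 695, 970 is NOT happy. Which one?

653: 653 → 70 → 49 → 97 → 130 → 10 → 1  — reaches 1 (happy)
695: 695 → 142 → 21 → 5 → 25 → 29 → 85 → 89 → 145 → 42 → 20 → 4 → 16 → 37 → 58 → 89  — repeats 89 (not happy)
970: 970 → 130 → 10 → 1  — reaches 1 (happy)

695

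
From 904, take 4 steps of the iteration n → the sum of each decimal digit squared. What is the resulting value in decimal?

904 → 9² + 0² + 4² = 81 + 0 + 16 = 97
97 → 9² + 7² = 81 + 49 = 130
130 → 1² + 3² + 0² = 1 + 9 + 0 = 10
10 → 1² + 0² = 1 + 0 = 1

1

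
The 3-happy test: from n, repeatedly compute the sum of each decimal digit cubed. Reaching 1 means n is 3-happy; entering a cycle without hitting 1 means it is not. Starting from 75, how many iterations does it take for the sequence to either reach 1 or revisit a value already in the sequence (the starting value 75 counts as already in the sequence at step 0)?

75 → 468
468 → 792
792 → 1080
1080 → 513
513 → 153
153 → 153  — 153 repeats.
That took 6 steps.

6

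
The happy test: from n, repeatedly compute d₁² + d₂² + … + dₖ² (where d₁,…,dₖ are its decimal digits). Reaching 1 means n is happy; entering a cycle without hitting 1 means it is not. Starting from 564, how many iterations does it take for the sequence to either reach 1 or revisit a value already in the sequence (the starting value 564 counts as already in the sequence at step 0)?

11

564 → 5² + 6² + 4² = 25 + 36 + 16 = 77
77 → 7² + 7² = 49 + 49 = 98
98 → 9² + 8² = 81 + 64 = 145
145 → 1² + 4² + 5² = 1 + 16 + 25 = 42
42 → 4² + 2² = 16 + 4 = 20
20 → 2² + 0² = 4 + 0 = 4
4 → 4² = 16
16 → 1² + 6² = 1 + 36 = 37
37 → 3² + 7² = 9 + 49 = 58
58 → 5² + 8² = 25 + 64 = 89
89 → 8² + 9² = 64 + 81 = 145  — 145 repeats.
That took 11 steps.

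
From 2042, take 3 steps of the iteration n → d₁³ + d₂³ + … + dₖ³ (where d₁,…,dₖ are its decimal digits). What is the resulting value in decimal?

134

2042 → 2³ + 0³ + 4³ + 2³ = 80
80 → 8³ + 0³ = 512
512 → 5³ + 1³ + 2³ = 134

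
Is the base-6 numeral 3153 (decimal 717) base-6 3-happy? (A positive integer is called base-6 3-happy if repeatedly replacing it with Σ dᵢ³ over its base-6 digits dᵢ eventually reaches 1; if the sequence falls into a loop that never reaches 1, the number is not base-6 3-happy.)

not base-6 3-happy

717 = (3,1,5,3)_6 → 3³ + 1³ + 5³ + 3³ = 27 + 1 + 125 + 27 = 180
180 = (5,0,0)_6 → 5³ + 0³ + 0³ = 125 + 0 + 0 = 125
125 = (3,2,5)_6 → 3³ + 2³ + 5³ = 27 + 8 + 125 = 160
160 = (4,2,4)_6 → 4³ + 2³ + 4³ = 64 + 8 + 64 = 136
136 = (3,4,4)_6 → 3³ + 4³ + 4³ = 27 + 64 + 64 = 155
155 = (4,1,5)_6 → 4³ + 1³ + 5³ = 64 + 1 + 125 = 190
190 = (5,1,4)_6 → 5³ + 1³ + 4³ = 125 + 1 + 64 = 190  — 190 already seen; the sequence cycles without reaching 1.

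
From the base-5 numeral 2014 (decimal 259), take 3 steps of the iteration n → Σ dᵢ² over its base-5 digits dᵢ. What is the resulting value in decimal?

259 = (2,0,1,4)_5 → 2² + 0² + 1² + 4² = 4 + 0 + 1 + 16 = 21
21 = (4,1)_5 → 4² + 1² = 16 + 1 = 17
17 = (3,2)_5 → 3² + 2² = 9 + 4 = 13

13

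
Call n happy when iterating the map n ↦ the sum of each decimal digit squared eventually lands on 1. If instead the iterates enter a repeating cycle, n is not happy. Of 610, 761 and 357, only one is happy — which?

610: 610 → 37 → 58 → 89 → 145 → 42 → 20 → 4 → 16 → 37  — repeats 37 (not happy)
761: 761 → 86 → 100 → 1  — reaches 1 (happy)
357: 357 → 83 → 73 → 58 → 89 → 145 → 42 → 20 → 4 → 16 → 37 → 58  — repeats 58 (not happy)

761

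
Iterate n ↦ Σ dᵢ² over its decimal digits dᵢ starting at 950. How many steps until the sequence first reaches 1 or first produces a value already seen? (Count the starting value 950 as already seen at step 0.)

950 → 9² + 5² + 0² = 81 + 25 + 0 = 106
106 → 1² + 0² + 6² = 1 + 0 + 36 = 37
37 → 3² + 7² = 9 + 49 = 58
58 → 5² + 8² = 25 + 64 = 89
89 → 8² + 9² = 64 + 81 = 145
145 → 1² + 4² + 5² = 1 + 16 + 25 = 42
42 → 4² + 2² = 16 + 4 = 20
20 → 2² + 0² = 4 + 0 = 4
4 → 4² = 16
16 → 1² + 6² = 1 + 36 = 37  — 37 repeats.
That took 10 steps.

10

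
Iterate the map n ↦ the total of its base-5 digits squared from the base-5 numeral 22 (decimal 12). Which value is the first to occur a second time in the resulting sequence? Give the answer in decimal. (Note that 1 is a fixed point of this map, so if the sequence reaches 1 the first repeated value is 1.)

10

12 = (2,2)_5 → 2² + 2² = 4 + 4 = 8
8 = (1,3)_5 → 1² + 3² = 1 + 9 = 10
10 = (2,0)_5 → 2² + 0² = 4 + 0 = 4
4 = (4)_5 → 4² = 16
16 = (3,1)_5 → 3² + 1² = 9 + 1 = 10  — 10 already appeared earlier.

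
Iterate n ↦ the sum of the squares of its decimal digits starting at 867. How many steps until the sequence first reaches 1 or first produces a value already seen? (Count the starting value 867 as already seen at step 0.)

867 → 8² + 6² + 7² = 149
149 → 1² + 4² + 9² = 98
98 → 9² + 8² = 145
145 → 1² + 4² + 5² = 42
42 → 4² + 2² = 20
20 → 2² + 0² = 4
4 → 4² = 16
16 → 1² + 6² = 37
37 → 3² + 7² = 58
58 → 5² + 8² = 89
89 → 8² + 9² = 145  — 145 repeats.
That took 11 steps.

11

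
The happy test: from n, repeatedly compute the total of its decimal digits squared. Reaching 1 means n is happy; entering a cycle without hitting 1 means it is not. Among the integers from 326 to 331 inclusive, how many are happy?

326: 326 → 49 → 97 → 130 → 10 → 1  (reaches 1)
327: 327 → 62 → 40 → 16 → 37 → 58 → 89 → 145 → 42 → 20 → 4 → 16  (repeats 16)
328: 328 → 77 → 98 → 145 → 42 → 20 → 4 → 16 → 37 → 58 → 89 → 145  (repeats 145)
329: 329 → 94 → 97 → 130 → 10 → 1  (reaches 1)
330: 330 → 18 → 65 → 61 → 37 → 58 → 89 → 145 → 42 → 20 → 4 → 16 → 37  (repeats 37)
331: 331 → 19 → 82 → 68 → 100 → 1  (reaches 1)
happy: 326, 329, 331

3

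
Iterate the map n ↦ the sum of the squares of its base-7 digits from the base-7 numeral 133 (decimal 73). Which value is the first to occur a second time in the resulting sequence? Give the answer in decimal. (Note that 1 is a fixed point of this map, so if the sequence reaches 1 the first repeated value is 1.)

73 = (1,3,3)_7 → 19
19 = (2,5)_7 → 29
29 = (4,1)_7 → 17
17 = (2,3)_7 → 13
13 = (1,6)_7 → 37
37 = (5,2)_7 → 29  — 29 already appeared earlier.

29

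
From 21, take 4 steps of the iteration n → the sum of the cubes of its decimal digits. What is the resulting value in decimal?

21 → 2³ + 1³ = 8 + 1 = 9
9 → 9³ = 729
729 → 7³ + 2³ + 9³ = 343 + 8 + 729 = 1080
1080 → 1³ + 0³ + 8³ + 0³ = 1 + 0 + 512 + 0 = 513

513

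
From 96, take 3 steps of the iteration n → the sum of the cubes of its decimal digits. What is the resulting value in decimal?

1242

96 → 9³ + 6³ = 945
945 → 9³ + 4³ + 5³ = 918
918 → 9³ + 1³ + 8³ = 1242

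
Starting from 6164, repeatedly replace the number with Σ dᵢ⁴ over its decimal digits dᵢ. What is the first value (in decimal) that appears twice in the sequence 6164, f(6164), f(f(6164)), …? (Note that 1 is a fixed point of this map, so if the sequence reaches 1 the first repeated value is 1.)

6164 → 6⁴ + 1⁴ + 6⁴ + 4⁴ = 2849
2849 → 2⁴ + 8⁴ + 4⁴ + 9⁴ = 10929
10929 → 1⁴ + 0⁴ + 9⁴ + 2⁴ + 9⁴ = 13139
13139 → 1⁴ + 3⁴ + 1⁴ + 3⁴ + 9⁴ = 6725
6725 → 6⁴ + 7⁴ + 2⁴ + 5⁴ = 4338
4338 → 4⁴ + 3⁴ + 3⁴ + 8⁴ = 4514
4514 → 4⁴ + 5⁴ + 1⁴ + 4⁴ = 1138
1138 → 1⁴ + 1⁴ + 3⁴ + 8⁴ = 4179
4179 → 4⁴ + 1⁴ + 7⁴ + 9⁴ = 9219
9219 → 9⁴ + 2⁴ + 1⁴ + 9⁴ = 13139  — 13139 already appeared earlier.

13139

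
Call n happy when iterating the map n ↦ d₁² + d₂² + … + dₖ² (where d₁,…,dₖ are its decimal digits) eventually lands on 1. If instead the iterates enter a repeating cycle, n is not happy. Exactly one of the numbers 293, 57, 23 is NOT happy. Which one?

57

293: 293 → 94 → 97 → 130 → 10 → 1  — reaches 1 (happy)
57: 57 → 74 → 65 → 61 → 37 → 58 → 89 → 145 → 42 → 20 → 4 → 16 → 37  — repeats 37 (not happy)
23: 23 → 13 → 10 → 1  — reaches 1 (happy)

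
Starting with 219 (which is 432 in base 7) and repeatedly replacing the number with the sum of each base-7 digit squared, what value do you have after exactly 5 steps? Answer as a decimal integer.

219 = (4,3,2)_7 → 4² + 3² + 2² = 16 + 9 + 4 = 29
29 = (4,1)_7 → 4² + 1² = 16 + 1 = 17
17 = (2,3)_7 → 2² + 3² = 4 + 9 = 13
13 = (1,6)_7 → 1² + 6² = 1 + 36 = 37
37 = (5,2)_7 → 5² + 2² = 25 + 4 = 29

29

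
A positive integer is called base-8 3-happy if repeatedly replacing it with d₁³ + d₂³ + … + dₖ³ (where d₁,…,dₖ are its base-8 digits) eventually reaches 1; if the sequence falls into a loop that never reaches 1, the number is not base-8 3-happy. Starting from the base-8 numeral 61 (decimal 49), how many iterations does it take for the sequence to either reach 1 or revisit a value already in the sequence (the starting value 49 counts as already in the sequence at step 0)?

49 = (6,1)_8 → 6³ + 1³ = 217
217 = (3,3,1)_8 → 3³ + 3³ + 1³ = 55
55 = (6,7)_8 → 6³ + 7³ = 559
559 = (1,0,5,7)_8 → 1³ + 0³ + 5³ + 7³ = 469
469 = (7,2,5)_8 → 7³ + 2³ + 5³ = 476
476 = (7,3,4)_8 → 7³ + 3³ + 4³ = 434
434 = (6,6,2)_8 → 6³ + 6³ + 2³ = 440
440 = (6,7,0)_8 → 6³ + 7³ + 0³ = 559  — 559 repeats.
That took 8 steps.

8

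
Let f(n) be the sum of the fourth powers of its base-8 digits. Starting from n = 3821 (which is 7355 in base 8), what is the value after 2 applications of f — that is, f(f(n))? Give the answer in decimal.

2689

3821 = (7,3,5,5)_8 → 7⁴ + 3⁴ + 5⁴ + 5⁴ = 2401 + 81 + 625 + 625 = 3732
3732 = (7,2,2,4)_8 → 7⁴ + 2⁴ + 2⁴ + 4⁴ = 2401 + 16 + 16 + 256 = 2689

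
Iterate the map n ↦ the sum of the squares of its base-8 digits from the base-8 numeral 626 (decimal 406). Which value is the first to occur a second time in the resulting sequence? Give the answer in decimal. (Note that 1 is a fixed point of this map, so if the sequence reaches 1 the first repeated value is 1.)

1

406 = (6,2,6)_8 → 6² + 2² + 6² = 36 + 4 + 36 = 76
76 = (1,1,4)_8 → 1² + 1² + 4² = 1 + 1 + 16 = 18
18 = (2,2)_8 → 2² + 2² = 4 + 4 = 8
8 = (1,0)_8 → 1² + 0² = 1 + 0 = 1  — reached the fixed point 1.
1 → 1, so 1 is the first repeated value.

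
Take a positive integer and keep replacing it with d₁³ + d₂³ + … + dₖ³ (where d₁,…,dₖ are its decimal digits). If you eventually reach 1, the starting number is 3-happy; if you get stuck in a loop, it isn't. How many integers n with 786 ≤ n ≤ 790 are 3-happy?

1

786: 786 → 1071 → 345 → 216 → 225 → 141 → 66 → 432 → 99 → 1458 → 702 → 351 → 153 → 153  (repeats 153)
787: 787 → 1198 → 1243 → 100 → 1  (reaches 1)
788: 788 → 1367 → 587 → 980 → 1241 → 74 → 407 → 407  (repeats 407)
789: 789 → 1584 → 702 → 351 → 153 → 153  (repeats 153)
790: 790 → 1072 → 352 → 160 → 217 → 352  (repeats 352)
3-happy: 787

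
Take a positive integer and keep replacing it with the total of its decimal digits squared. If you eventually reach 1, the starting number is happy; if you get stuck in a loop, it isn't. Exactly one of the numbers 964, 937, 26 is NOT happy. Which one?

26

964: 964 → 133 → 19 → 82 → 68 → 100 → 1  — reaches 1 (happy)
937: 937 → 139 → 91 → 82 → 68 → 100 → 1  — reaches 1 (happy)
26: 26 → 40 → 16 → 37 → 58 → 89 → 145 → 42 → 20 → 4 → 16  — repeats 16 (not happy)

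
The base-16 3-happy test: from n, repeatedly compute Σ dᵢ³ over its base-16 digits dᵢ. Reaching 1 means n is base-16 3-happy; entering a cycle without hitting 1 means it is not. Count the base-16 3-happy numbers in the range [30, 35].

30: 30 → 2745 → 3060 → 4770 → 1017 → 4131 → 36 → 72 → 576 → 72  — not base-16 3-happy
31: 31 → 3376 → 2224 → 1843 → 397 → 2710 → 1945 → 1801 → 1072 → 91 → 1456 → 1456  — not base-16 3-happy
32: 32 → 8 → 512 → 8  — not base-16 3-happy
33: 33 → 9 → 729 → 2934 → 1890 → 567 → 378 → 1344 → 189 → 3528 → 4437 → 252 → 5103 → 6147 → 540 → 1737 → 2673 → 1344  — not base-16 3-happy
34: 34 → 16 → 1  — base-16 3-happy
35: 35 → 35  — not base-16 3-happy
base-16 3-happy: 34

1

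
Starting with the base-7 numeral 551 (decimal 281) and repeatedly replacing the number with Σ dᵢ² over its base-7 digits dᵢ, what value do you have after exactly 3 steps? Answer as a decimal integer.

25

281 = (5,5,1)_7 → 51
51 = (1,0,2)_7 → 5
5 = (5)_7 → 25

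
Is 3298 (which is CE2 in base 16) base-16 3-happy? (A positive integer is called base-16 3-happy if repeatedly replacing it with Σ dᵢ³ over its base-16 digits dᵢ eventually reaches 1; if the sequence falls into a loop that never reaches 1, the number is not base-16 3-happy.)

base-16 3-happy

3298 = (12,14,2)_16 → 12³ + 14³ + 2³ = 4480
4480 = (1,1,8,0)_16 → 1³ + 1³ + 8³ + 0³ = 514
514 = (2,0,2)_16 → 2³ + 0³ + 2³ = 16
16 = (1,0)_16 → 1³ + 0³ = 1  — reached 1.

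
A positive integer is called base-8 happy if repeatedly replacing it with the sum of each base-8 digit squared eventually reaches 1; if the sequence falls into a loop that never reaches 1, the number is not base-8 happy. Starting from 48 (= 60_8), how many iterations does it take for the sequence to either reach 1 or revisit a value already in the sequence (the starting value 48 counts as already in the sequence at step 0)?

5

48 = (6,0)_8 → 6² + 0² = 36
36 = (4,4)_8 → 4² + 4² = 32
32 = (4,0)_8 → 4² + 0² = 16
16 = (2,0)_8 → 2² + 0² = 4
4 = (4)_8 → 4² = 16  — 16 repeats.
That took 5 steps.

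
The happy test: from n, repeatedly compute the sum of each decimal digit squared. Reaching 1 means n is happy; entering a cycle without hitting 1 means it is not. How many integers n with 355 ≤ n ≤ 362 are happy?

355: 355 → 59 → 106 → 37 → 58 → 89 → 145 → 42 → 20 → 4 → 16 → 37  — not happy
356: 356 → 70 → 49 → 97 → 130 → 10 → 1  — happy
357: 357 → 83 → 73 → 58 → 89 → 145 → 42 → 20 → 4 → 16 → 37 → 58  — not happy
358: 358 → 98 → 145 → 42 → 20 → 4 → 16 → 37 → 58 → 89 → 145  — not happy
359: 359 → 115 → 27 → 53 → 34 → 25 → 29 → 85 → 89 → 145 → 42 → 20 → 4 → 16 → 37 → 58 → 89  — not happy
360: 360 → 45 → 41 → 17 → 50 → 25 → 29 → 85 → 89 → 145 → 42 → 20 → 4 → 16 → 37 → 58 → 89  — not happy
361: 361 → 46 → 52 → 29 → 85 → 89 → 145 → 42 → 20 → 4 → 16 → 37 → 58 → 89  — not happy
362: 362 → 49 → 97 → 130 → 10 → 1  — happy
happy: 356, 362

2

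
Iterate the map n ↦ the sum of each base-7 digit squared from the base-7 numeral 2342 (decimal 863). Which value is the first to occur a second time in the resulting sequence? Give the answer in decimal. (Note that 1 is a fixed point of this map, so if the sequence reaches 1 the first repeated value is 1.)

45

863 = (2,3,4,2)_7 → 2² + 3² + 4² + 2² = 33
33 = (4,5)_7 → 4² + 5² = 41
41 = (5,6)_7 → 5² + 6² = 61
61 = (1,1,5)_7 → 1² + 1² + 5² = 27
27 = (3,6)_7 → 3² + 6² = 45
45 = (6,3)_7 → 6² + 3² = 45  — 45 already appeared earlier.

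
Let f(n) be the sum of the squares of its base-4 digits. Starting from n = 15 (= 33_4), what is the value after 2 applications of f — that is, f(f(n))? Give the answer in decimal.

5

15 = (3,3)_4 → 18
18 = (1,0,2)_4 → 5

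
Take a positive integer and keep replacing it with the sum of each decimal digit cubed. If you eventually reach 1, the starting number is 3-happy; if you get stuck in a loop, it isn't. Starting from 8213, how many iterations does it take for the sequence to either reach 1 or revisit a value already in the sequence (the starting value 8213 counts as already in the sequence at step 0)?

11

8213 → 8³ + 2³ + 1³ + 3³ = 548
548 → 5³ + 4³ + 8³ = 701
701 → 7³ + 0³ + 1³ = 344
344 → 3³ + 4³ + 4³ = 155
155 → 1³ + 5³ + 5³ = 251
251 → 2³ + 5³ + 1³ = 134
134 → 1³ + 3³ + 4³ = 92
92 → 9³ + 2³ = 737
737 → 7³ + 3³ + 7³ = 713
713 → 7³ + 1³ + 3³ = 371
371 → 3³ + 7³ + 1³ = 371  — 371 repeats.
That took 11 steps.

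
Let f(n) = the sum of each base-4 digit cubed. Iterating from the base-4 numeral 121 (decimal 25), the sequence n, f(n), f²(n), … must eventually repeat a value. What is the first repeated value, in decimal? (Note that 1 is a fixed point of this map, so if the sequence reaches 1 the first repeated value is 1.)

25 = (1,2,1)_4 → 1³ + 2³ + 1³ = 10
10 = (2,2)_4 → 2³ + 2³ = 16
16 = (1,0,0)_4 → 1³ + 0³ + 0³ = 1  — reached the fixed point 1.
1 → 1, so 1 is the first repeated value.

1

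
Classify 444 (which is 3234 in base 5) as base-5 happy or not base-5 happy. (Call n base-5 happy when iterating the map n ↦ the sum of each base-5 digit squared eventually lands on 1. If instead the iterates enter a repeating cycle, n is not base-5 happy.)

not base-5 happy

444 = (3,2,3,4)_5 → 38
38 = (1,2,3)_5 → 14
14 = (2,4)_5 → 20
20 = (4,0)_5 → 16
16 = (3,1)_5 → 10
10 = (2,0)_5 → 4
4 = (4)_5 → 16  — 16 already seen; the sequence cycles without reaching 1.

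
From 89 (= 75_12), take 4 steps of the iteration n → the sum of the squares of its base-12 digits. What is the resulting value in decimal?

89 = (7,5)_12 → 7² + 5² = 74
74 = (6,2)_12 → 6² + 2² = 40
40 = (3,4)_12 → 3² + 4² = 25
25 = (2,1)_12 → 2² + 1² = 5

5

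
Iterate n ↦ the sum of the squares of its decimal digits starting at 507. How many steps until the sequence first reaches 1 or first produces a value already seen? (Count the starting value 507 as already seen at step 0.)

12

507 → 5² + 0² + 7² = 74
74 → 7² + 4² = 65
65 → 6² + 5² = 61
61 → 6² + 1² = 37
37 → 3² + 7² = 58
58 → 5² + 8² = 89
89 → 8² + 9² = 145
145 → 1² + 4² + 5² = 42
42 → 4² + 2² = 20
20 → 2² + 0² = 4
4 → 4² = 16
16 → 1² + 6² = 37  — 37 repeats.
That took 12 steps.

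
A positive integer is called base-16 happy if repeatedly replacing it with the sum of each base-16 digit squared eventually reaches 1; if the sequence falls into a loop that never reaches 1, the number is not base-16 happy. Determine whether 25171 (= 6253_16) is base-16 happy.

base-16 happy

25171 = (6,2,5,3)_16 → 6² + 2² + 5² + 3² = 74
74 = (4,10)_16 → 4² + 10² = 116
116 = (7,4)_16 → 7² + 4² = 65
65 = (4,1)_16 → 4² + 1² = 17
17 = (1,1)_16 → 1² + 1² = 2
2 = (2)_16 → 2² = 4
4 = (4)_16 → 4² = 16
16 = (1,0)_16 → 1² + 0² = 1  — reached 1.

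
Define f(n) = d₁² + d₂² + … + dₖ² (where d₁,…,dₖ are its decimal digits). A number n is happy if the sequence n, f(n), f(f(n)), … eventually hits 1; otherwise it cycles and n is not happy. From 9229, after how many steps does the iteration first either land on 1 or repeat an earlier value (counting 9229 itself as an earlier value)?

9229 → 9² + 2² + 2² + 9² = 170
170 → 1² + 7² + 0² = 50
50 → 5² + 0² = 25
25 → 2² + 5² = 29
29 → 2² + 9² = 85
85 → 8² + 5² = 89
89 → 8² + 9² = 145
145 → 1² + 4² + 5² = 42
42 → 4² + 2² = 20
20 → 2² + 0² = 4
4 → 4² = 16
16 → 1² + 6² = 37
37 → 3² + 7² = 58
58 → 5² + 8² = 89  — 89 repeats.
That took 14 steps.

14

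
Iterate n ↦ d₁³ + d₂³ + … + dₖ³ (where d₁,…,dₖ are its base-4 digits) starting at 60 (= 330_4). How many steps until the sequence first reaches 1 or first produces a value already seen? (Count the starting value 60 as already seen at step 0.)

60 = (3,3,0)_4 → 3³ + 3³ + 0³ = 54
54 = (3,1,2)_4 → 3³ + 1³ + 2³ = 36
36 = (2,1,0)_4 → 2³ + 1³ + 0³ = 9
9 = (2,1)_4 → 2³ + 1³ = 9  — 9 repeats.
That took 4 steps.

4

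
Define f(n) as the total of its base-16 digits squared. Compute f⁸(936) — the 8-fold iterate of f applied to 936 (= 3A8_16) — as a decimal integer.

936 = (3,10,8)_16 → 3² + 10² + 8² = 173
173 = (10,13)_16 → 10² + 13² = 269
269 = (1,0,13)_16 → 1² + 0² + 13² = 170
170 = (10,10)_16 → 10² + 10² = 200
200 = (12,8)_16 → 12² + 8² = 208
208 = (13,0)_16 → 13² + 0² = 169
169 = (10,9)_16 → 10² + 9² = 181
181 = (11,5)_16 → 11² + 5² = 146

146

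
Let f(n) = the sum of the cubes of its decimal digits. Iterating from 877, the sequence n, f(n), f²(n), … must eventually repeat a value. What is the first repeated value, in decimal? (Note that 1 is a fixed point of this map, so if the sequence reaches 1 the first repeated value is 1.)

877 → 1198
1198 → 1243
1243 → 100
100 → 1  — reached the fixed point 1.
1 → 1, so 1 is the first repeated value.

1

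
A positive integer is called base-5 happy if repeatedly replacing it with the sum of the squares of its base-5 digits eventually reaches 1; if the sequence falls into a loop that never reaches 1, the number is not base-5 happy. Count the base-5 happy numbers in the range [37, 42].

1

37: 37 → 9 → 17 → 13 → 13  (repeats 13)
38: 38 → 14 → 20 → 16 → 10 → 4 → 16  (repeats 16)
39: 39 → 21 → 17 → 13 → 13  (repeats 13)
40: 40 → 10 → 4 → 16 → 10  (repeats 10)
41: 41 → 11 → 5 → 1  (reaches 1)
42: 42 → 14 → 20 → 16 → 10 → 4 → 16  (repeats 16)
base-5 happy: 41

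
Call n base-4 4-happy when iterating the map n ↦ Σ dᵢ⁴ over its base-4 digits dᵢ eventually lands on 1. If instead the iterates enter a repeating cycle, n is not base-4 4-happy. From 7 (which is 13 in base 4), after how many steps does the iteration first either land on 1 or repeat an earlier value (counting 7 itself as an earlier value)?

6

7 = (1,3)_4 → 1⁴ + 3⁴ = 1 + 81 = 82
82 = (1,1,0,2)_4 → 1⁴ + 1⁴ + 0⁴ + 2⁴ = 1 + 1 + 0 + 16 = 18
18 = (1,0,2)_4 → 1⁴ + 0⁴ + 2⁴ = 1 + 0 + 16 = 17
17 = (1,0,1)_4 → 1⁴ + 0⁴ + 1⁴ = 1 + 0 + 1 = 2
2 = (2)_4 → 2⁴ = 16
16 = (1,0,0)_4 → 1⁴ + 0⁴ + 0⁴ = 1 + 0 + 0 = 1  — reached 1.
That took 6 steps.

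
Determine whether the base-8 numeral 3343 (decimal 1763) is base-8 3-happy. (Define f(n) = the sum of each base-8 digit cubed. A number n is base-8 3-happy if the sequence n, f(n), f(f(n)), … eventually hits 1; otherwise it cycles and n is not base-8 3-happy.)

1763 = (3,3,4,3)_8 → 3³ + 3³ + 4³ + 3³ = 27 + 27 + 64 + 27 = 145
145 = (2,2,1)_8 → 2³ + 2³ + 1³ = 8 + 8 + 1 = 17
17 = (2,1)_8 → 2³ + 1³ = 8 + 1 = 9
9 = (1,1)_8 → 1³ + 1³ = 1 + 1 = 2
2 = (2)_8 → 2³ = 8
8 = (1,0)_8 → 1³ + 0³ = 1 + 0 = 1  — reached 1.

base-8 3-happy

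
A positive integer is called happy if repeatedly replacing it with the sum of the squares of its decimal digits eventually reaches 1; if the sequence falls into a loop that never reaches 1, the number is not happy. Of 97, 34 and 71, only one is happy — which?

97: 97 → 130 → 10 → 1  — reaches 1 (happy)
34: 34 → 25 → 29 → 85 → 89 → 145 → 42 → 20 → 4 → 16 → 37 → 58 → 89  — repeats 89 (not happy)
71: 71 → 50 → 25 → 29 → 85 → 89 → 145 → 42 → 20 → 4 → 16 → 37 → 58 → 89  — repeats 89 (not happy)

97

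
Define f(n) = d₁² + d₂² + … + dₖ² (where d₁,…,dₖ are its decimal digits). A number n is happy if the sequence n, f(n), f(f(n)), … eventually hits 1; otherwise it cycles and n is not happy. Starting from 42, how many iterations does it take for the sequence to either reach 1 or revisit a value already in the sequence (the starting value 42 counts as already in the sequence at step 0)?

42 → 4² + 2² = 16 + 4 = 20
20 → 2² + 0² = 4 + 0 = 4
4 → 4² = 16
16 → 1² + 6² = 1 + 36 = 37
37 → 3² + 7² = 9 + 49 = 58
58 → 5² + 8² = 25 + 64 = 89
89 → 8² + 9² = 64 + 81 = 145
145 → 1² + 4² + 5² = 1 + 16 + 25 = 42  — 42 repeats.
That took 8 steps.

8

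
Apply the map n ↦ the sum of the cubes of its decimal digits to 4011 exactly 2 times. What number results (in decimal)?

4011 → 4³ + 0³ + 1³ + 1³ = 64 + 0 + 1 + 1 = 66
66 → 6³ + 6³ = 216 + 216 = 432

432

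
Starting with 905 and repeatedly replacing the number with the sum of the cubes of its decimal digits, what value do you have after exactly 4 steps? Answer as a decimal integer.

155

905 → 854
854 → 701
701 → 344
344 → 155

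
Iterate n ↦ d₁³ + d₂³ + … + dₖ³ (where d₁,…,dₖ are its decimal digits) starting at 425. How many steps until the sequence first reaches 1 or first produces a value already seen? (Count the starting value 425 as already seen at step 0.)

425 → 4³ + 2³ + 5³ = 64 + 8 + 125 = 197
197 → 1³ + 9³ + 7³ = 1 + 729 + 343 = 1073
1073 → 1³ + 0³ + 7³ + 3³ = 1 + 0 + 343 + 27 = 371
371 → 3³ + 7³ + 1³ = 27 + 343 + 1 = 371  — 371 repeats.
That took 4 steps.

4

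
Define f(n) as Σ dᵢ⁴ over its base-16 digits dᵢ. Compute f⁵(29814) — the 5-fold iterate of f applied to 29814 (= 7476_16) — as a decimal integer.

29814 = (7,4,7,6)_16 → 7⁴ + 4⁴ + 7⁴ + 6⁴ = 6354
6354 = (1,8,13,2)_16 → 1⁴ + 8⁴ + 13⁴ + 2⁴ = 32674
32674 = (7,15,10,2)_16 → 7⁴ + 15⁴ + 10⁴ + 2⁴ = 63042
63042 = (15,6,4,2)_16 → 15⁴ + 6⁴ + 4⁴ + 2⁴ = 52193
52193 = (12,11,14,1)_16 → 12⁴ + 11⁴ + 14⁴ + 1⁴ = 73794

73794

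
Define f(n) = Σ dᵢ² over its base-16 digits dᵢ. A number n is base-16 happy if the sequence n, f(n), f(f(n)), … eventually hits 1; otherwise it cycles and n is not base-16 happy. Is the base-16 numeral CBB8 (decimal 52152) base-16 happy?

52152 = (12,11,11,8)_16 → 12² + 11² + 11² + 8² = 144 + 121 + 121 + 64 = 450
450 = (1,12,2)_16 → 1² + 12² + 2² = 1 + 144 + 4 = 149
149 = (9,5)_16 → 9² + 5² = 81 + 25 = 106
106 = (6,10)_16 → 6² + 10² = 36 + 100 = 136
136 = (8,8)_16 → 8² + 8² = 64 + 64 = 128
128 = (8,0)_16 → 8² + 0² = 64 + 0 = 64
64 = (4,0)_16 → 4² + 0² = 16 + 0 = 16
16 = (1,0)_16 → 1² + 0² = 1 + 0 = 1  — reached 1.

base-16 happy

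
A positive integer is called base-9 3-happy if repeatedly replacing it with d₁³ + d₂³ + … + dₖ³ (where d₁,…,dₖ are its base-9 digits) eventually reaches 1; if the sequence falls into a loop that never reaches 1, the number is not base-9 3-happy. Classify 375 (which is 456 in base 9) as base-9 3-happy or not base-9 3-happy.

375 = (4,5,6)_9 → 405
405 = (5,0,0)_9 → 125
125 = (1,4,8)_9 → 577
577 = (7,1,1)_9 → 345
345 = (4,2,3)_9 → 99
99 = (1,2,0)_9 → 9
9 = (1,0)_9 → 1  — reached 1.

base-9 3-happy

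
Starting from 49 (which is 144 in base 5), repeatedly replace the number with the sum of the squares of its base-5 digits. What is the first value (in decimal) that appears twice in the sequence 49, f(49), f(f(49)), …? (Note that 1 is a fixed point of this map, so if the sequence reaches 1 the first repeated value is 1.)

1

49 = (1,4,4)_5 → 1² + 4² + 4² = 1 + 16 + 16 = 33
33 = (1,1,3)_5 → 1² + 1² + 3² = 1 + 1 + 9 = 11
11 = (2,1)_5 → 2² + 1² = 4 + 1 = 5
5 = (1,0)_5 → 1² + 0² = 1 + 0 = 1  — reached the fixed point 1.
1 → 1, so 1 is the first repeated value.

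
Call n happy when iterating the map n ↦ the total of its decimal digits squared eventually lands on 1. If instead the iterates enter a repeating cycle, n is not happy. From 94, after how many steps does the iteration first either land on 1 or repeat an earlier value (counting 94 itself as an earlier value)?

94 → 9² + 4² = 81 + 16 = 97
97 → 9² + 7² = 81 + 49 = 130
130 → 1² + 3² + 0² = 1 + 9 + 0 = 10
10 → 1² + 0² = 1 + 0 = 1  — reached 1.
That took 4 steps.

4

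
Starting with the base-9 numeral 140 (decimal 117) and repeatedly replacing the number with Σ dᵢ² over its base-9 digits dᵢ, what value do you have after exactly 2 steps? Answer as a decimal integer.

65

117 = (1,4,0)_9 → 1² + 4² + 0² = 17
17 = (1,8)_9 → 1² + 8² = 65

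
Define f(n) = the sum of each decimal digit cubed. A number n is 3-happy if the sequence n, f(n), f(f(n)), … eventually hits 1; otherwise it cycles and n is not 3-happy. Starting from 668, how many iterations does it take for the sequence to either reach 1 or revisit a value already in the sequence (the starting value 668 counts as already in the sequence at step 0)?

7

668 → 944
944 → 857
857 → 980
980 → 1241
1241 → 74
74 → 407
407 → 407  — 407 repeats.
That took 7 steps.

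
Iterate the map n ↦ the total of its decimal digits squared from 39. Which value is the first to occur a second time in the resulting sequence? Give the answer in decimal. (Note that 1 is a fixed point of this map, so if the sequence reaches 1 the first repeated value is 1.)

37

39 → 3² + 9² = 9 + 81 = 90
90 → 9² + 0² = 81 + 0 = 81
81 → 8² + 1² = 64 + 1 = 65
65 → 6² + 5² = 36 + 25 = 61
61 → 6² + 1² = 36 + 1 = 37
37 → 3² + 7² = 9 + 49 = 58
58 → 5² + 8² = 25 + 64 = 89
89 → 8² + 9² = 64 + 81 = 145
145 → 1² + 4² + 5² = 1 + 16 + 25 = 42
42 → 4² + 2² = 16 + 4 = 20
20 → 2² + 0² = 4 + 0 = 4
4 → 4² = 16
16 → 1² + 6² = 1 + 36 = 37  — 37 already appeared earlier.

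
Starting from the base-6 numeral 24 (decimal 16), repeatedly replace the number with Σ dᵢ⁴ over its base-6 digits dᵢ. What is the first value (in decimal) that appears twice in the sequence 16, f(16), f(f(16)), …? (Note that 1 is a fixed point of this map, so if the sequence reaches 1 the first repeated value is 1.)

16 = (2,4)_6 → 2⁴ + 4⁴ = 16 + 256 = 272
272 = (1,1,3,2)_6 → 1⁴ + 1⁴ + 3⁴ + 2⁴ = 1 + 1 + 81 + 16 = 99
99 = (2,4,3)_6 → 2⁴ + 4⁴ + 3⁴ = 16 + 256 + 81 = 353
353 = (1,3,4,5)_6 → 1⁴ + 3⁴ + 4⁴ + 5⁴ = 1 + 81 + 256 + 625 = 963
963 = (4,2,4,3)_6 → 4⁴ + 2⁴ + 4⁴ + 3⁴ = 256 + 16 + 256 + 81 = 609
609 = (2,4,5,3)_6 → 2⁴ + 4⁴ + 5⁴ + 3⁴ = 16 + 256 + 625 + 81 = 978
978 = (4,3,1,0)_6 → 4⁴ + 3⁴ + 1⁴ + 0⁴ = 256 + 81 + 1 + 0 = 338
338 = (1,3,2,2)_6 → 1⁴ + 3⁴ + 2⁴ + 2⁴ = 1 + 81 + 16 + 16 = 114
114 = (3,1,0)_6 → 3⁴ + 1⁴ + 0⁴ = 81 + 1 + 0 = 82
82 = (2,1,4)_6 → 2⁴ + 1⁴ + 4⁴ = 16 + 1 + 256 = 273
273 = (1,1,3,3)_6 → 1⁴ + 1⁴ + 3⁴ + 3⁴ = 1 + 1 + 81 + 81 = 164
164 = (4,3,2)_6 → 4⁴ + 3⁴ + 2⁴ = 256 + 81 + 16 = 353  — 353 already appeared earlier.

353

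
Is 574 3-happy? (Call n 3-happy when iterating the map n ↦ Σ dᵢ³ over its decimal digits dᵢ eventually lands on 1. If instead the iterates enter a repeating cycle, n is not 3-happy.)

not 3-happy

574 → 5³ + 7³ + 4³ = 532
532 → 5³ + 3³ + 2³ = 160
160 → 1³ + 6³ + 0³ = 217
217 → 2³ + 1³ + 7³ = 352
352 → 3³ + 5³ + 2³ = 160  — 160 already seen; the sequence cycles without reaching 1.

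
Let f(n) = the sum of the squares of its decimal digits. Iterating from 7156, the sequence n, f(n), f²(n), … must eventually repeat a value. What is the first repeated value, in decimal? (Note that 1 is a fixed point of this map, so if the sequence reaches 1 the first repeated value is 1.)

37

7156 → 7² + 1² + 5² + 6² = 111
111 → 1² + 1² + 1² = 3
3 → 3² = 9
9 → 9² = 81
81 → 8² + 1² = 65
65 → 6² + 5² = 61
61 → 6² + 1² = 37
37 → 3² + 7² = 58
58 → 5² + 8² = 89
89 → 8² + 9² = 145
145 → 1² + 4² + 5² = 42
42 → 4² + 2² = 20
20 → 2² + 0² = 4
4 → 4² = 16
16 → 1² + 6² = 37  — 37 already appeared earlier.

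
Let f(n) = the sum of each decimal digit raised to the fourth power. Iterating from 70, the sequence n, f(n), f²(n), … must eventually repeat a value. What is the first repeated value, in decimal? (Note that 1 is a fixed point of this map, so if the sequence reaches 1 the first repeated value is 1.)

13139

70 → 7⁴ + 0⁴ = 2401 + 0 = 2401
2401 → 2⁴ + 4⁴ + 0⁴ + 1⁴ = 16 + 256 + 0 + 1 = 273
273 → 2⁴ + 7⁴ + 3⁴ = 16 + 2401 + 81 = 2498
2498 → 2⁴ + 4⁴ + 9⁴ + 8⁴ = 16 + 256 + 6561 + 4096 = 10929
10929 → 1⁴ + 0⁴ + 9⁴ + 2⁴ + 9⁴ = 1 + 0 + 6561 + 16 + 6561 = 13139
13139 → 1⁴ + 3⁴ + 1⁴ + 3⁴ + 9⁴ = 1 + 81 + 1 + 81 + 6561 = 6725
6725 → 6⁴ + 7⁴ + 2⁴ + 5⁴ = 1296 + 2401 + 16 + 625 = 4338
4338 → 4⁴ + 3⁴ + 3⁴ + 8⁴ = 256 + 81 + 81 + 4096 = 4514
4514 → 4⁴ + 5⁴ + 1⁴ + 4⁴ = 256 + 625 + 1 + 256 = 1138
1138 → 1⁴ + 1⁴ + 3⁴ + 8⁴ = 1 + 1 + 81 + 4096 = 4179
4179 → 4⁴ + 1⁴ + 7⁴ + 9⁴ = 256 + 1 + 2401 + 6561 = 9219
9219 → 9⁴ + 2⁴ + 1⁴ + 9⁴ = 6561 + 16 + 1 + 6561 = 13139  — 13139 already appeared earlier.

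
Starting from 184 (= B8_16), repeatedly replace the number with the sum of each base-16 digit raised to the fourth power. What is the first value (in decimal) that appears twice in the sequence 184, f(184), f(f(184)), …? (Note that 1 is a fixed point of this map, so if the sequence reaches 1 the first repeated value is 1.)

184 = (11,8)_16 → 11⁴ + 8⁴ = 14641 + 4096 = 18737
18737 = (4,9,3,1)_16 → 4⁴ + 9⁴ + 3⁴ + 1⁴ = 256 + 6561 + 81 + 1 = 6899
6899 = (1,10,15,3)_16 → 1⁴ + 10⁴ + 15⁴ + 3⁴ = 1 + 10000 + 50625 + 81 = 60707
60707 = (14,13,2,3)_16 → 14⁴ + 13⁴ + 2⁴ + 3⁴ = 38416 + 28561 + 16 + 81 = 67074
67074 = (1,0,6,0,2)_16 → 1⁴ + 0⁴ + 6⁴ + 0⁴ + 2⁴ = 1 + 0 + 1296 + 0 + 16 = 1313
1313 = (5,2,1)_16 → 5⁴ + 2⁴ + 1⁴ = 625 + 16 + 1 = 642
642 = (2,8,2)_16 → 2⁴ + 8⁴ + 2⁴ = 16 + 4096 + 16 = 4128
4128 = (1,0,2,0)_16 → 1⁴ + 0⁴ + 2⁴ + 0⁴ = 1 + 0 + 16 + 0 = 17
17 = (1,1)_16 → 1⁴ + 1⁴ = 1 + 1 = 2
2 = (2)_16 → 2⁴ = 16
16 = (1,0)_16 → 1⁴ + 0⁴ = 1 + 0 = 1  — reached the fixed point 1.
1 → 1, so 1 is the first repeated value.

1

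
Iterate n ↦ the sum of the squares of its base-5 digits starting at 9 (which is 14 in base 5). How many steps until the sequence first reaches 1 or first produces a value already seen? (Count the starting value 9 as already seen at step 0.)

9 = (1,4)_5 → 1² + 4² = 1 + 16 = 17
17 = (3,2)_5 → 3² + 2² = 9 + 4 = 13
13 = (2,3)_5 → 2² + 3² = 4 + 9 = 13  — 13 repeats.
That took 3 steps.

3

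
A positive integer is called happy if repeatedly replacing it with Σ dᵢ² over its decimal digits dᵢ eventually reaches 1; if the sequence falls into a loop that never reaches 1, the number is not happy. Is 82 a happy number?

82 → 8² + 2² = 64 + 4 = 68
68 → 6² + 8² = 36 + 64 = 100
100 → 1² + 0² + 0² = 1 + 0 + 0 = 1  — reached 1.

happy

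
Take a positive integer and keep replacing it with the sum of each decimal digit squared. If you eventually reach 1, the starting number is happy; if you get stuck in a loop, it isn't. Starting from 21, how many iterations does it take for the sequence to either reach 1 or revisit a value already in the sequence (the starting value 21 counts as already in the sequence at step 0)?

21 → 5
5 → 25
25 → 29
29 → 85
85 → 89
89 → 145
145 → 42
42 → 20
20 → 4
4 → 16
16 → 37
37 → 58
58 → 89  — 89 repeats.
That took 13 steps.

13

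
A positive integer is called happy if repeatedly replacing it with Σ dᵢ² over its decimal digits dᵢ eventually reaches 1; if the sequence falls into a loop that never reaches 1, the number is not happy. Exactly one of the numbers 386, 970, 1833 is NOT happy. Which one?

1833

386: 386 → 109 → 82 → 68 → 100 → 1  — reaches 1 (happy)
970: 970 → 130 → 10 → 1  — reaches 1 (happy)
1833: 1833 → 83 → 73 → 58 → 89 → 145 → 42 → 20 → 4 → 16 → 37 → 58  — repeats 58 (not happy)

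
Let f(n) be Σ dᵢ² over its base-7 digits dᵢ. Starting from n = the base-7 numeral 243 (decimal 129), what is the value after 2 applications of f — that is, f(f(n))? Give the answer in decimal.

17

129 = (2,4,3)_7 → 2² + 4² + 3² = 29
29 = (4,1)_7 → 4² + 1² = 17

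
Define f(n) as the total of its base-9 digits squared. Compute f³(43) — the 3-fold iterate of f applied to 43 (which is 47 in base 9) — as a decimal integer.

43 = (4,7)_9 → 65
65 = (7,2)_9 → 53
53 = (5,8)_9 → 89

89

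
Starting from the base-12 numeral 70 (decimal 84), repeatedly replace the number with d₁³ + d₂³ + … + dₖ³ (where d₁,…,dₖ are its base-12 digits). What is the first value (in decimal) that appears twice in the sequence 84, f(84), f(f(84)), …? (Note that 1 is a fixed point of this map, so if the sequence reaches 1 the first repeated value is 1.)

84 = (7,0)_12 → 343
343 = (2,4,7)_12 → 415
415 = (2,10,7)_12 → 1351
1351 = (9,4,7)_12 → 1136
1136 = (7,10,8)_12 → 1855
1855 = (1,0,10,7)_12 → 1344
1344 = (9,4,0)_12 → 793
793 = (5,6,1)_12 → 342
342 = (2,4,6)_12 → 288
288 = (2,0,0)_12 → 8
8 = (8)_12 → 512
512 = (3,6,8)_12 → 755
755 = (5,2,11)_12 → 1464
1464 = (10,2,0)_12 → 1008
1008 = (7,0,0)_12 → 343  — 343 already appeared earlier.

343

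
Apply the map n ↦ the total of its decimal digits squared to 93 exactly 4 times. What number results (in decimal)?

93 → 90
90 → 81
81 → 65
65 → 61

61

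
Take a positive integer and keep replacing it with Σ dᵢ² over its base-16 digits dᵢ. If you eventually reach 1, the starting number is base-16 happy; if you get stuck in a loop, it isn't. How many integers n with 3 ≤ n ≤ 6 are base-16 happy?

3: 3 → 9 → 81 → 26 → 101 → 61 → 178 → 125 → 218 → 269 → 170 → 200 → 208 → 169 → 181 → 146 → 85 → 50 → 13 → 169  — not base-16 happy
4: 4 → 16 → 1  — base-16 happy
5: 5 → 25 → 82 → 29 → 170 → 200 → 208 → 169 → 181 → 146 → 85 → 50 → 13 → 169  — not base-16 happy
6: 6 → 36 → 20 → 17 → 2 → 4 → 16 → 1  — base-16 happy
base-16 happy: 4, 6

2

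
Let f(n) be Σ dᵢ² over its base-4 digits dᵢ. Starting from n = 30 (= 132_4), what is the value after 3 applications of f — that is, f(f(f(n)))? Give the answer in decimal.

30 = (1,3,2)_4 → 14
14 = (3,2)_4 → 13
13 = (3,1)_4 → 10

10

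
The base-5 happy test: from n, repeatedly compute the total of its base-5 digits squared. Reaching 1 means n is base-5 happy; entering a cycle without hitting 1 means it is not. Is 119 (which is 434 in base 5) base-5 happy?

base-5 happy

119 = (4,3,4)_5 → 4² + 3² + 4² = 16 + 9 + 16 = 41
41 = (1,3,1)_5 → 1² + 3² + 1² = 1 + 9 + 1 = 11
11 = (2,1)_5 → 2² + 1² = 4 + 1 = 5
5 = (1,0)_5 → 1² + 0² = 1 + 0 = 1  — reached 1.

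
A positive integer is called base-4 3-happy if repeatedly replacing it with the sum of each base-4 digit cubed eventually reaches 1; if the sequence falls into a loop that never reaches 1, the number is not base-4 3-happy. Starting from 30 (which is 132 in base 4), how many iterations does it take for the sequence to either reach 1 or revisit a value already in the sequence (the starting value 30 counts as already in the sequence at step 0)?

30 = (1,3,2)_4 → 1³ + 3³ + 2³ = 1 + 27 + 8 = 36
36 = (2,1,0)_4 → 2³ + 1³ + 0³ = 8 + 1 + 0 = 9
9 = (2,1)_4 → 2³ + 1³ = 8 + 1 = 9  — 9 repeats.
That took 3 steps.

3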